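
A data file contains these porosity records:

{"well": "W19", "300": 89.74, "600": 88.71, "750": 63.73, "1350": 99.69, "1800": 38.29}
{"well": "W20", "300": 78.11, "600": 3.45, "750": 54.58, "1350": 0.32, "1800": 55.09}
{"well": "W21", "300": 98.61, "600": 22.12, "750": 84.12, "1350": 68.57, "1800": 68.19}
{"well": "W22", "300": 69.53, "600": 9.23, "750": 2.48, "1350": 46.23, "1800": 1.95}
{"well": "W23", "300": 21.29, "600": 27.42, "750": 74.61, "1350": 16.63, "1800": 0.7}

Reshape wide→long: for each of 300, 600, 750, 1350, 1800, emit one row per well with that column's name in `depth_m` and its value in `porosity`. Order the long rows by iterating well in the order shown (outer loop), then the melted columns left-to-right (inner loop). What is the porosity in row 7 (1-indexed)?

25 rows total (5 × 5). Row 7: index ⌊(7-1)/5⌋ = 1 into well → W20; (7-1) mod 5 = 1 into the melted columns → 600.
So row 7 is (W20, 600, 3.45); porosity = 3.45.

3.45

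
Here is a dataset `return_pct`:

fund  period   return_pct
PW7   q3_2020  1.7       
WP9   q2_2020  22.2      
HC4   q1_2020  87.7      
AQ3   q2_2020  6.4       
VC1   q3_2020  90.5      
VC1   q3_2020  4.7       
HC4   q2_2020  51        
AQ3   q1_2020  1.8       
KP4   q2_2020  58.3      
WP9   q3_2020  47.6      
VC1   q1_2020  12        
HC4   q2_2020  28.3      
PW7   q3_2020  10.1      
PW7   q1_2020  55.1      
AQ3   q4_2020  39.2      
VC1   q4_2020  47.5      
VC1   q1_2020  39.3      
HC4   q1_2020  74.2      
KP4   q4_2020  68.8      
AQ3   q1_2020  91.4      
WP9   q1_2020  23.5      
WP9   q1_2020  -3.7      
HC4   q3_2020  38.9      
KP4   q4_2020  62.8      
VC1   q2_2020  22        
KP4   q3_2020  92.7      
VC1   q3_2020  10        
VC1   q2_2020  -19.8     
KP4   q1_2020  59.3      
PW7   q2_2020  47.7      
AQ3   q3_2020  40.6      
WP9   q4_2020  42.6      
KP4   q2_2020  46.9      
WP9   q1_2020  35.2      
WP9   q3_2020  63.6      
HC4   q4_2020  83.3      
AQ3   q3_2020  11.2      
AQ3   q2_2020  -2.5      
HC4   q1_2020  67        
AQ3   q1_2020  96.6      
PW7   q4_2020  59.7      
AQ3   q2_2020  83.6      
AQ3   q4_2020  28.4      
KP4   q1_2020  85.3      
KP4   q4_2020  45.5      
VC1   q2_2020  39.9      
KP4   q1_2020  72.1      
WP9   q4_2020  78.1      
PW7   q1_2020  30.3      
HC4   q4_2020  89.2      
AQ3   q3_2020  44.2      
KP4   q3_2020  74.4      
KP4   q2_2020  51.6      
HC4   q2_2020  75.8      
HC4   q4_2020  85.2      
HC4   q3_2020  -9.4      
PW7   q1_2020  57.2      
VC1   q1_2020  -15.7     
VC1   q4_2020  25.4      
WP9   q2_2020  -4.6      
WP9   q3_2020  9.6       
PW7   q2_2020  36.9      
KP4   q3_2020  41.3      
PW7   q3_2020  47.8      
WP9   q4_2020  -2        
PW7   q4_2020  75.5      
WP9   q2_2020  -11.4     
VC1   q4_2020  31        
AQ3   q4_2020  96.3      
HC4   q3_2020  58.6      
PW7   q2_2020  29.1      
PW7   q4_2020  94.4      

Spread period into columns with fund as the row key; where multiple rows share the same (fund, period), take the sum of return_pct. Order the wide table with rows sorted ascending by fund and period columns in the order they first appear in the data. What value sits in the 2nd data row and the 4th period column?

257.7

With rows sorted ascending by fund, row 2 is fund=HC4. period columns in first-appearance order: q3_2020, q2_2020, q1_2020, q4_2020; column 4 is q4_2020.
Long rows with fund=HC4, period=q4_2020: 83.3 + 89.2 + 85.2 = 257.7.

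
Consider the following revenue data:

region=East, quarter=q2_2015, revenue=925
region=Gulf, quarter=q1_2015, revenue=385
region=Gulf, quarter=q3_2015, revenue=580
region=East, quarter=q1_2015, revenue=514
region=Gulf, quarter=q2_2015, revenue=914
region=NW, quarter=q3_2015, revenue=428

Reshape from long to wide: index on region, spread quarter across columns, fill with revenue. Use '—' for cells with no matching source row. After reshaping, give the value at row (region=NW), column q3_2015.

The long row with region=NW, quarter=q3_2015 has revenue=428.

428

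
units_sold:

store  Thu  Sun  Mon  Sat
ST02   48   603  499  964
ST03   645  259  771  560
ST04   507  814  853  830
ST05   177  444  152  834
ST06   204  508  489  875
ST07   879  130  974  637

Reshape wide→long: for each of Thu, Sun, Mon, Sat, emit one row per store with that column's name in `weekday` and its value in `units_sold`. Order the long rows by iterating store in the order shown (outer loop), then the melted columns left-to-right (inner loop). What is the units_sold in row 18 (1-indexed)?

24 rows total (6 × 4). Row 18: index ⌊(18-1)/4⌋ = 4 into store → ST06; (18-1) mod 4 = 1 into the melted columns → Sun.
So row 18 is (ST06, Sun, 508); units_sold = 508.

508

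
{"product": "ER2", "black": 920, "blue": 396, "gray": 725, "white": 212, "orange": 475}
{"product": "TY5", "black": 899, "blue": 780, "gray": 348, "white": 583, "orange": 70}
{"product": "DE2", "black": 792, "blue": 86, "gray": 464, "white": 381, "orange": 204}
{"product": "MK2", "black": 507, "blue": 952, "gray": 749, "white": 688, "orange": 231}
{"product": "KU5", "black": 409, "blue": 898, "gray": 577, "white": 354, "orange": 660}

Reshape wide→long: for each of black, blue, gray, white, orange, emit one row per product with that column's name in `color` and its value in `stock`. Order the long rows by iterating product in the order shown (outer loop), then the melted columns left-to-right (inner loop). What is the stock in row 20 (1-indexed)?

25 rows total (5 × 5). Row 20: index ⌊(20-1)/5⌋ = 3 into product → MK2; (20-1) mod 5 = 4 into the melted columns → orange.
So row 20 is (MK2, orange, 231); stock = 231.

231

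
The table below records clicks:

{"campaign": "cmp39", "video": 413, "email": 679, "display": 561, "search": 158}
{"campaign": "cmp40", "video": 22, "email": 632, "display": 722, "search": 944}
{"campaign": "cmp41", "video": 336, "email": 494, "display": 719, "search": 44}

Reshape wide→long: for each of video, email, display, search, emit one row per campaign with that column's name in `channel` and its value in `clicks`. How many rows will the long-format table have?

12

3 campaign values × 4 melted columns = 12 rows.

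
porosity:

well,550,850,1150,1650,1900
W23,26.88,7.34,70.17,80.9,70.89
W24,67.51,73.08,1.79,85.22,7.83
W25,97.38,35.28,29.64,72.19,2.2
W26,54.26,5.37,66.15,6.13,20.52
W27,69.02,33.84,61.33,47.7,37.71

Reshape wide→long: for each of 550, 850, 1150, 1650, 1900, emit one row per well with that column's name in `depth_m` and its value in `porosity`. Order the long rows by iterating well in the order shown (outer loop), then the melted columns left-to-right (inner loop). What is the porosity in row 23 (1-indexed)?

25 rows total (5 × 5). Row 23: index ⌊(23-1)/5⌋ = 4 into well → W27; (23-1) mod 5 = 2 into the melted columns → 1150.
So row 23 is (W27, 1150, 61.33); porosity = 61.33.

61.33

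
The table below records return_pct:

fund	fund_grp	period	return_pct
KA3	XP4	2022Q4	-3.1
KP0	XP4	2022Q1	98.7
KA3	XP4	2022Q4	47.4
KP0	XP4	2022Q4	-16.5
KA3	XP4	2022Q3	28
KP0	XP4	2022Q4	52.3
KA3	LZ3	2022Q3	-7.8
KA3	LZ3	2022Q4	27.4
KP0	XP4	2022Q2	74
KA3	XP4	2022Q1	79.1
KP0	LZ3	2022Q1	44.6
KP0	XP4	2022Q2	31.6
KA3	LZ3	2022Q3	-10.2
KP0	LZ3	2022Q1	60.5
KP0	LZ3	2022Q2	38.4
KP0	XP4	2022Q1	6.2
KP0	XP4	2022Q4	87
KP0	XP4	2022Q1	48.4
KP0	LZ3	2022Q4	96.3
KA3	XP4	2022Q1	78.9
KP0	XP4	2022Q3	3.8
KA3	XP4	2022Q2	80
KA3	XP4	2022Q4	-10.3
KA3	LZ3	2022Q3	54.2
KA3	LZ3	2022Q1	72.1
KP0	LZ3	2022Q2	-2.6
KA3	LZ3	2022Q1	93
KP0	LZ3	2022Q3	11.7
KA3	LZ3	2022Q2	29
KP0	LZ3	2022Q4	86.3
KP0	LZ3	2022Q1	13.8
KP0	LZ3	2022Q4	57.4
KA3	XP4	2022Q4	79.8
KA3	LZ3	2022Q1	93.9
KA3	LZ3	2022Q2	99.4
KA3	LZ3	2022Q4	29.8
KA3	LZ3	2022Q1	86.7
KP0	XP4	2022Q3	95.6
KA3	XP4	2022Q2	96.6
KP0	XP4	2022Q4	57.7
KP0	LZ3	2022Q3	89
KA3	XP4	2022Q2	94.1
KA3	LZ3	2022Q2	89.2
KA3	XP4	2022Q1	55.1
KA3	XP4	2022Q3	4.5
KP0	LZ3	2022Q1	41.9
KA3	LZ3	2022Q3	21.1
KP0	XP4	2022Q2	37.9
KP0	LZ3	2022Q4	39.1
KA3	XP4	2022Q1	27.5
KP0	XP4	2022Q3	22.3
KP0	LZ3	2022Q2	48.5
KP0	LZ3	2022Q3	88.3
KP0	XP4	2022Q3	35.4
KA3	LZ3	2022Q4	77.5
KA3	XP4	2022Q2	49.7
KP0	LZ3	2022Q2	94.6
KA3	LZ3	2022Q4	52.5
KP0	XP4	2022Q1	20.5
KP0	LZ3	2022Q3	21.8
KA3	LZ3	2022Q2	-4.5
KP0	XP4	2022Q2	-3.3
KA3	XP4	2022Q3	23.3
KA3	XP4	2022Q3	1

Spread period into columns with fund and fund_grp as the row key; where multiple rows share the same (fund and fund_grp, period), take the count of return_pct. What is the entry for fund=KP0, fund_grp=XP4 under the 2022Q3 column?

Rows with fund=KP0, fund_grp=XP4 and period=2022Q3: return_pct values are 3.8, 95.6, 22.3, 35.4.
4 rows match — count = 4.

4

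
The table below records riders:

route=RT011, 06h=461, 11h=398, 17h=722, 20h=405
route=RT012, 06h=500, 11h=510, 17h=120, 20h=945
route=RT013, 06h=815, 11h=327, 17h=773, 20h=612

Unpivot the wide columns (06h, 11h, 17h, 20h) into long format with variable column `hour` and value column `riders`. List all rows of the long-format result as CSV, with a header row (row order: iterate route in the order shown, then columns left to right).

route,hour,riders
RT011,06h,461
RT011,11h,398
RT011,17h,722
RT011,20h,405
RT012,06h,500
RT012,11h,510
RT012,17h,120
RT012,20h,945
RT013,06h,815
RT013,11h,327
RT013,17h,773
RT013,20h,612

Each (route, column) pair becomes one row: 3 × 4 = 12 rows.
For example, (RT011, 06h) → riders=461.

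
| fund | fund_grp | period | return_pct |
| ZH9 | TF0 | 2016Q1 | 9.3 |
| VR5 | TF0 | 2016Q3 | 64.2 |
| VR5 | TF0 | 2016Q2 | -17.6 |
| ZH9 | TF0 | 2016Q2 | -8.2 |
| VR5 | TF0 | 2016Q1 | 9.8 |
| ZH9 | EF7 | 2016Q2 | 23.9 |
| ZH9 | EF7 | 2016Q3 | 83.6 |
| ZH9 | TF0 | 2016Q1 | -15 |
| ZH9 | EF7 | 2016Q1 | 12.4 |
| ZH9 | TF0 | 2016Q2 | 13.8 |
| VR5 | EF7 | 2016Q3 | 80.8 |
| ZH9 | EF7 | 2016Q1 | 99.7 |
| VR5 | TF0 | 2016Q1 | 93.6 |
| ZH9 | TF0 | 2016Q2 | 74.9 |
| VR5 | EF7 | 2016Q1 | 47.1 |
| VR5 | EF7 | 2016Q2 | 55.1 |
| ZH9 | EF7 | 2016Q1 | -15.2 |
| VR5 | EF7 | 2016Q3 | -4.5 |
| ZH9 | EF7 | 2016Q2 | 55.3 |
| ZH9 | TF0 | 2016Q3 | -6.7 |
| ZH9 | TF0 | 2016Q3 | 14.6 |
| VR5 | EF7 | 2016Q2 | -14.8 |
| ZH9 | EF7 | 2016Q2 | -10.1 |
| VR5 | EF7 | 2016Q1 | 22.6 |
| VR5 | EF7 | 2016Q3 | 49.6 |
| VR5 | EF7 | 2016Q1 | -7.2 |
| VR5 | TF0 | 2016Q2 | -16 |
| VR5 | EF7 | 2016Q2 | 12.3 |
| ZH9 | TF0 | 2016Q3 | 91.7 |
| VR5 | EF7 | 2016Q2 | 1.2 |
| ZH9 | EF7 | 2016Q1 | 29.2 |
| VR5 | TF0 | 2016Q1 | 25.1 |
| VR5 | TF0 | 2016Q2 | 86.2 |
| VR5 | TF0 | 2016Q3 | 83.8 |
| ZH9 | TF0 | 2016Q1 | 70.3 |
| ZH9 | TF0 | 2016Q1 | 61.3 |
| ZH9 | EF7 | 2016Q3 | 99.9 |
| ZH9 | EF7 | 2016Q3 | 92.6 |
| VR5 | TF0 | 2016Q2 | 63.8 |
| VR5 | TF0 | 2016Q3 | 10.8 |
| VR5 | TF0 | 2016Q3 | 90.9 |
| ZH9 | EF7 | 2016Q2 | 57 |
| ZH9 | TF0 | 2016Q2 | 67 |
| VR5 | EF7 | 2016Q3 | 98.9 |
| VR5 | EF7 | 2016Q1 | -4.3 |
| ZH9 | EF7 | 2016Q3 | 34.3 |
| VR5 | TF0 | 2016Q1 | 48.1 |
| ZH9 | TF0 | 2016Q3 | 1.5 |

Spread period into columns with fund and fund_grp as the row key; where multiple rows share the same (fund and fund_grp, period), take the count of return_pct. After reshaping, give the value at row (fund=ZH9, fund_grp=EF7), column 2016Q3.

Rows with fund=ZH9, fund_grp=EF7 and period=2016Q3: return_pct values are 83.6, 99.9, 92.6, 34.3.
4 rows match — count = 4.

4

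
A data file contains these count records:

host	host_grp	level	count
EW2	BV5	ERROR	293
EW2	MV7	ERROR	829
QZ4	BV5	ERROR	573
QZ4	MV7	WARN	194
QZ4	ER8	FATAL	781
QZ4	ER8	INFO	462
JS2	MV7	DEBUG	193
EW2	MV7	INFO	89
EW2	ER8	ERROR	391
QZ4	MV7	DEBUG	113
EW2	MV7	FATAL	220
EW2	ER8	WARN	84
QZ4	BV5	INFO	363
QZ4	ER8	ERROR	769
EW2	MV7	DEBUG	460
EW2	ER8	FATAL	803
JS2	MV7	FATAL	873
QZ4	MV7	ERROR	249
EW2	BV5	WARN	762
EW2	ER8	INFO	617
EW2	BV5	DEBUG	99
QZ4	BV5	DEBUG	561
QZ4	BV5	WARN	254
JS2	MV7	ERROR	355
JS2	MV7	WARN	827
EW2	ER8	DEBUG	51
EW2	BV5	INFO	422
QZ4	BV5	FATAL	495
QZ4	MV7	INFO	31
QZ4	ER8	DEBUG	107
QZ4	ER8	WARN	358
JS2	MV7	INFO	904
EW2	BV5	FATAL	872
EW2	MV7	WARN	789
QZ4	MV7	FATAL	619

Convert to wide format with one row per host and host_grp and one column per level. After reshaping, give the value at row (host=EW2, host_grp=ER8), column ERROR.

Wide layout: rows indexed by host and host_grp, columns are the 5 distinct level values (ERROR, WARN, FATAL, INFO, DEBUG).
Cell (host=EW2, host_grp=ER8, level=ERROR) draws from the long row where host=EW2, host_grp=ER8 and level=ERROR, which has count=391.

391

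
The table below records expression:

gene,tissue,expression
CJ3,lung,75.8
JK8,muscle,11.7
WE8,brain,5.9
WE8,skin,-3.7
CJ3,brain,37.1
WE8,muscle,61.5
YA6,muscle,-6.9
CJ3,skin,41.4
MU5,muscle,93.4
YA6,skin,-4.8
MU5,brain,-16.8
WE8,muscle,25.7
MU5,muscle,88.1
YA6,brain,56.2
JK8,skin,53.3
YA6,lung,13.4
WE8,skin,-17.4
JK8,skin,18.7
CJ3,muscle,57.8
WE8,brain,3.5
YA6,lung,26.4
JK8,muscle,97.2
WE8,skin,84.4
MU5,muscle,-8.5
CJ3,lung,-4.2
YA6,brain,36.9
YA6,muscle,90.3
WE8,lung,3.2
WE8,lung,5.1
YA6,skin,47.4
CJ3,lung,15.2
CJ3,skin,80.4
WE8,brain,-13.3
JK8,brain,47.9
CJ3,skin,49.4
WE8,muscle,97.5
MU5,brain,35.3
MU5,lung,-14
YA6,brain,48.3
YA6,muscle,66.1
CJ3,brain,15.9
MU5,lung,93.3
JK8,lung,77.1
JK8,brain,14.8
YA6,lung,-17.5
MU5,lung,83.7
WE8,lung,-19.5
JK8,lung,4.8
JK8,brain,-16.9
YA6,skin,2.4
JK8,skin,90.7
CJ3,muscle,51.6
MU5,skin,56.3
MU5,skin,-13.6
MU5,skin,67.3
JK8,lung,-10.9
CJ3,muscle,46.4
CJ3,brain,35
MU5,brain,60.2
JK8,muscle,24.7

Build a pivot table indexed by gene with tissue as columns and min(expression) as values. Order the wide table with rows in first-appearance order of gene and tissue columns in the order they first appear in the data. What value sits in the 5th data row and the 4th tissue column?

With rows in first-appearance order of gene, row 5 is gene=MU5. tissue columns in first-appearance order: lung, muscle, brain, skin; column 4 is skin.
Long rows with gene=MU5, tissue=skin: min(56.3, -13.6, 67.3) = -13.6.

-13.6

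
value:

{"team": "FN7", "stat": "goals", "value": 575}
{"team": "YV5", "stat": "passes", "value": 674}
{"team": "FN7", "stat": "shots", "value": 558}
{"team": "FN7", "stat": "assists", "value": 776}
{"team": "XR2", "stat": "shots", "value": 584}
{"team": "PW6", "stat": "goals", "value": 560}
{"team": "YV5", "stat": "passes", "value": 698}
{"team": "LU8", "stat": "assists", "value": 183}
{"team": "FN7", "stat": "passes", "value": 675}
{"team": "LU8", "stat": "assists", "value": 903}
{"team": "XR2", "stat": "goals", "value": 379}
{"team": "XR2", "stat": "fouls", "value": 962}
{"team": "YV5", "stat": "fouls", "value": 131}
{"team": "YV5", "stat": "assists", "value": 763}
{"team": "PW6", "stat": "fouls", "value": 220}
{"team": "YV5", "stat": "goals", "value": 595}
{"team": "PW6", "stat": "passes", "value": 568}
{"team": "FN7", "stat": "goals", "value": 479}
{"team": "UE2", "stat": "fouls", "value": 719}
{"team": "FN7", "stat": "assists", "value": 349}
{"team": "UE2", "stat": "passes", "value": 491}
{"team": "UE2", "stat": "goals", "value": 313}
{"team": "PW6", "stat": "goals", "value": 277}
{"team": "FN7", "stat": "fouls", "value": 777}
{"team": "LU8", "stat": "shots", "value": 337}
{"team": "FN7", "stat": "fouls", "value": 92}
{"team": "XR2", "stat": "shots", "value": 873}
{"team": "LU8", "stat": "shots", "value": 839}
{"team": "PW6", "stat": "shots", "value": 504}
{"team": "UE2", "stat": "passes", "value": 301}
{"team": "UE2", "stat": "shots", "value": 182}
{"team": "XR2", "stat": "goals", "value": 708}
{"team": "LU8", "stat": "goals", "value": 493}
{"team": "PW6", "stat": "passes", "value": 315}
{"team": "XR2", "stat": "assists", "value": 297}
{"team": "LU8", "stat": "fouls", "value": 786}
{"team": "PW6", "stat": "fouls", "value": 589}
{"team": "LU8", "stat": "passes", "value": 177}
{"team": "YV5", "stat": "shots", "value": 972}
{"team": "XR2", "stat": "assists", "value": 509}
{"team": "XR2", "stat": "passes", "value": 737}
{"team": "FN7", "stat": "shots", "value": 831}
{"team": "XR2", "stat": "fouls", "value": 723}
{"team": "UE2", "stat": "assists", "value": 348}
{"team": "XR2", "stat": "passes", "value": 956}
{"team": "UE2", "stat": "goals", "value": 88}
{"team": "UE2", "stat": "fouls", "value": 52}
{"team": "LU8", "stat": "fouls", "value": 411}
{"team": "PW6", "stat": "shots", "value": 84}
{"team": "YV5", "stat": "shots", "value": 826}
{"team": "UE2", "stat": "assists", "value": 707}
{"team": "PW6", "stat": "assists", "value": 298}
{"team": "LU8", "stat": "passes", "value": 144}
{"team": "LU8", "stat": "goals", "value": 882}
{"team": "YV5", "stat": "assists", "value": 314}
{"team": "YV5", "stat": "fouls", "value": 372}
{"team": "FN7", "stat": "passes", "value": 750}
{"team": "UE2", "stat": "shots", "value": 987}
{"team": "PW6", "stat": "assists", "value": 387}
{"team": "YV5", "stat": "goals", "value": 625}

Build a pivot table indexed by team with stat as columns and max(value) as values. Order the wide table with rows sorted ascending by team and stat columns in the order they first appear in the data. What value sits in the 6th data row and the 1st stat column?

625

With rows sorted ascending by team, row 6 is team=YV5. stat columns in first-appearance order: goals, passes, shots, assists, fouls; column 1 is goals.
Long rows with team=YV5, stat=goals: max(595, 625) = 625.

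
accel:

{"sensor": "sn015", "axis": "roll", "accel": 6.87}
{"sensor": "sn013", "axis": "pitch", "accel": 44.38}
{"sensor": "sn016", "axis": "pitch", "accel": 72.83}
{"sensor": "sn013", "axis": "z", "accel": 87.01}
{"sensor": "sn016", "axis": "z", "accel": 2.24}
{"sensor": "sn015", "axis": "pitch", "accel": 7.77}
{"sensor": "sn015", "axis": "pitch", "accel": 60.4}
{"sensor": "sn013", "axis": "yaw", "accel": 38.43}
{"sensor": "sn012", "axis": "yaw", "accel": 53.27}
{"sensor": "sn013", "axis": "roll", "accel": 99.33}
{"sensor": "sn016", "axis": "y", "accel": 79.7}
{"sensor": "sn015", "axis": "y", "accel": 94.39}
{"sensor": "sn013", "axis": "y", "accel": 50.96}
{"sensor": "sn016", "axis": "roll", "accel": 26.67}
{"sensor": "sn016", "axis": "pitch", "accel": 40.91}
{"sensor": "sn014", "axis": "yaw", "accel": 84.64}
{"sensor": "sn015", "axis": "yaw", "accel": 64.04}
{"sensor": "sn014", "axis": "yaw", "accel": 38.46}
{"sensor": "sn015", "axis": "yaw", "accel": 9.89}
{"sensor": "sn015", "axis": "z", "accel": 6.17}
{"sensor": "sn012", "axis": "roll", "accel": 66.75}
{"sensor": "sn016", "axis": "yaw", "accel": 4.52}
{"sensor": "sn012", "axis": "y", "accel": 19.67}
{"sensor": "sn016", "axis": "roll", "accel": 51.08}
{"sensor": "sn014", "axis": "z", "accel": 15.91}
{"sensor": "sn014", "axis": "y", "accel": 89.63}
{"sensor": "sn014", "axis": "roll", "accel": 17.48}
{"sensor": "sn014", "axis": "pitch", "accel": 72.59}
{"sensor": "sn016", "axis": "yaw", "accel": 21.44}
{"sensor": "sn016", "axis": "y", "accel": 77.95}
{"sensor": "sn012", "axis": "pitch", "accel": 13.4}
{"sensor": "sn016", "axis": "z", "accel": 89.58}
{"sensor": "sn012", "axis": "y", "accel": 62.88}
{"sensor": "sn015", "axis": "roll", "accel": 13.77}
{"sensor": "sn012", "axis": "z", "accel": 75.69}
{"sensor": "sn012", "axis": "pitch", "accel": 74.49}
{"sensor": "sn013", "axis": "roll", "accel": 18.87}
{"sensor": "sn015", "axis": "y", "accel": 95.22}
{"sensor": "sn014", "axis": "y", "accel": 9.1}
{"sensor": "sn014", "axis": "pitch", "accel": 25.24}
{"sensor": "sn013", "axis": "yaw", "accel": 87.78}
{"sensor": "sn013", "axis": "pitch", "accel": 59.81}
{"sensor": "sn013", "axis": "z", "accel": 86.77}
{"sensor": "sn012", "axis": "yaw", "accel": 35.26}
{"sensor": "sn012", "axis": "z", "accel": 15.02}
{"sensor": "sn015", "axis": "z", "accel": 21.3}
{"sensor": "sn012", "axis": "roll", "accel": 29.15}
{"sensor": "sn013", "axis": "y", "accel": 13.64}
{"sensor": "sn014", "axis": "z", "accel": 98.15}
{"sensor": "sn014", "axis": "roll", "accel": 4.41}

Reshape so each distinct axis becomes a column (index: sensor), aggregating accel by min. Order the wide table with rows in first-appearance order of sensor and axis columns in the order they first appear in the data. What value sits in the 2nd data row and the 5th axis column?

13.64

With rows in first-appearance order of sensor, row 2 is sensor=sn013. axis columns in first-appearance order: roll, pitch, z, yaw, y; column 5 is y.
Long rows with sensor=sn013, axis=y: min(50.96, 13.64) = 13.64.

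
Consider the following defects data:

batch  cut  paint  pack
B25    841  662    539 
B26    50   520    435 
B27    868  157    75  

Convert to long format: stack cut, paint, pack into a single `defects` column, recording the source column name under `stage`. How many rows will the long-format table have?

3 batch values × 3 melted columns = 9 rows.

9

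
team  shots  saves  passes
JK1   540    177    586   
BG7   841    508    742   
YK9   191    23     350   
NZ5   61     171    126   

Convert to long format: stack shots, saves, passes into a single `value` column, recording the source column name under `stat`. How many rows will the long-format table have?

4 team values × 3 melted columns = 12 rows.

12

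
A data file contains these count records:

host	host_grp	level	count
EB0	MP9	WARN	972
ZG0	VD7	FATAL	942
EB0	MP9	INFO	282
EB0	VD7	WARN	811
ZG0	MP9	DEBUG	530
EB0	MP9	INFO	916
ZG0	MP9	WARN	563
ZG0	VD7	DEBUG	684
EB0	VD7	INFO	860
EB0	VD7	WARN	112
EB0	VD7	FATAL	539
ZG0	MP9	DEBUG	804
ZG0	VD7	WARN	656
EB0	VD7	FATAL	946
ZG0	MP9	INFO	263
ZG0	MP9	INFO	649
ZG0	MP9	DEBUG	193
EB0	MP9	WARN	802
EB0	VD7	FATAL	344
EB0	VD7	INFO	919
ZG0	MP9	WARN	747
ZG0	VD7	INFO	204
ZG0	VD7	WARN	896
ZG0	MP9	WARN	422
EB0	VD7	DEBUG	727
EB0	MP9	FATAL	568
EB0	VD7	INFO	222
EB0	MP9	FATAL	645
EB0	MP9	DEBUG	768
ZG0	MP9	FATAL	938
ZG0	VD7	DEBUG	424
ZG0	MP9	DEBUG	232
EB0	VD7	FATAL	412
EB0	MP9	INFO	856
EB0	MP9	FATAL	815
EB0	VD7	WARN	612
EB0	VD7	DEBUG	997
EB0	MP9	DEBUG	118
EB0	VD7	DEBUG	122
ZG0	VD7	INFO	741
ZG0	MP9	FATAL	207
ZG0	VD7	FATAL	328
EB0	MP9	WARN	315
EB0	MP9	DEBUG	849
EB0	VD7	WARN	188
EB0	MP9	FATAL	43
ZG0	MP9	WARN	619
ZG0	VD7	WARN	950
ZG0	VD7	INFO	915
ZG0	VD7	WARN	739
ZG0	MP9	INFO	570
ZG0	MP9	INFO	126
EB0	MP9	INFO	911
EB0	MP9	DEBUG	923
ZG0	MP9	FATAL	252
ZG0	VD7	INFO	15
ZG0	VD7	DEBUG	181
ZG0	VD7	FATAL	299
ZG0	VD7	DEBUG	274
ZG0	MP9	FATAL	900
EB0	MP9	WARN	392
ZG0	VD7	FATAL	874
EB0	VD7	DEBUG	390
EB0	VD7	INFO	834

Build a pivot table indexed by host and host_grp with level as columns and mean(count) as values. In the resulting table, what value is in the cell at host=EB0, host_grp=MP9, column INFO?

Rows with host=EB0, host_grp=MP9 and level=INFO: count values are 282, 916, 856, 911.
(282 + 916 + 856 + 911) / 4 = 741.25.

741.25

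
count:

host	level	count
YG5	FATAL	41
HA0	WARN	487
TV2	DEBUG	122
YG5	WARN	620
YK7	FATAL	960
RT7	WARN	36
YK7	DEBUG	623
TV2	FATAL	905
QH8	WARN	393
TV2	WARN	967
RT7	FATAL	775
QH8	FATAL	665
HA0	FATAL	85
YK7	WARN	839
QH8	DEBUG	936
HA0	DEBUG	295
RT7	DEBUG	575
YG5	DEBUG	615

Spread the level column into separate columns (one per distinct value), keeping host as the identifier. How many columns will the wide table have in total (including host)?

1 column for host plus 3 distinct level values → 4 columns.

4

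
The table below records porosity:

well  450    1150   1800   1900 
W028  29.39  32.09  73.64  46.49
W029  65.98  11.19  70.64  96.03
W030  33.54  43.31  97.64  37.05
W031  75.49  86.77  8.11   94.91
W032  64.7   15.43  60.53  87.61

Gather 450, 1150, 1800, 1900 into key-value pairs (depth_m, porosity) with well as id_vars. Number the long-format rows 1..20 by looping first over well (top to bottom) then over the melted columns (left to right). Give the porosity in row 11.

20 rows total (5 × 4). Row 11: index ⌊(11-1)/4⌋ = 2 into well → W030; (11-1) mod 4 = 2 into the melted columns → 1800.
So row 11 is (W030, 1800, 97.64); porosity = 97.64.

97.64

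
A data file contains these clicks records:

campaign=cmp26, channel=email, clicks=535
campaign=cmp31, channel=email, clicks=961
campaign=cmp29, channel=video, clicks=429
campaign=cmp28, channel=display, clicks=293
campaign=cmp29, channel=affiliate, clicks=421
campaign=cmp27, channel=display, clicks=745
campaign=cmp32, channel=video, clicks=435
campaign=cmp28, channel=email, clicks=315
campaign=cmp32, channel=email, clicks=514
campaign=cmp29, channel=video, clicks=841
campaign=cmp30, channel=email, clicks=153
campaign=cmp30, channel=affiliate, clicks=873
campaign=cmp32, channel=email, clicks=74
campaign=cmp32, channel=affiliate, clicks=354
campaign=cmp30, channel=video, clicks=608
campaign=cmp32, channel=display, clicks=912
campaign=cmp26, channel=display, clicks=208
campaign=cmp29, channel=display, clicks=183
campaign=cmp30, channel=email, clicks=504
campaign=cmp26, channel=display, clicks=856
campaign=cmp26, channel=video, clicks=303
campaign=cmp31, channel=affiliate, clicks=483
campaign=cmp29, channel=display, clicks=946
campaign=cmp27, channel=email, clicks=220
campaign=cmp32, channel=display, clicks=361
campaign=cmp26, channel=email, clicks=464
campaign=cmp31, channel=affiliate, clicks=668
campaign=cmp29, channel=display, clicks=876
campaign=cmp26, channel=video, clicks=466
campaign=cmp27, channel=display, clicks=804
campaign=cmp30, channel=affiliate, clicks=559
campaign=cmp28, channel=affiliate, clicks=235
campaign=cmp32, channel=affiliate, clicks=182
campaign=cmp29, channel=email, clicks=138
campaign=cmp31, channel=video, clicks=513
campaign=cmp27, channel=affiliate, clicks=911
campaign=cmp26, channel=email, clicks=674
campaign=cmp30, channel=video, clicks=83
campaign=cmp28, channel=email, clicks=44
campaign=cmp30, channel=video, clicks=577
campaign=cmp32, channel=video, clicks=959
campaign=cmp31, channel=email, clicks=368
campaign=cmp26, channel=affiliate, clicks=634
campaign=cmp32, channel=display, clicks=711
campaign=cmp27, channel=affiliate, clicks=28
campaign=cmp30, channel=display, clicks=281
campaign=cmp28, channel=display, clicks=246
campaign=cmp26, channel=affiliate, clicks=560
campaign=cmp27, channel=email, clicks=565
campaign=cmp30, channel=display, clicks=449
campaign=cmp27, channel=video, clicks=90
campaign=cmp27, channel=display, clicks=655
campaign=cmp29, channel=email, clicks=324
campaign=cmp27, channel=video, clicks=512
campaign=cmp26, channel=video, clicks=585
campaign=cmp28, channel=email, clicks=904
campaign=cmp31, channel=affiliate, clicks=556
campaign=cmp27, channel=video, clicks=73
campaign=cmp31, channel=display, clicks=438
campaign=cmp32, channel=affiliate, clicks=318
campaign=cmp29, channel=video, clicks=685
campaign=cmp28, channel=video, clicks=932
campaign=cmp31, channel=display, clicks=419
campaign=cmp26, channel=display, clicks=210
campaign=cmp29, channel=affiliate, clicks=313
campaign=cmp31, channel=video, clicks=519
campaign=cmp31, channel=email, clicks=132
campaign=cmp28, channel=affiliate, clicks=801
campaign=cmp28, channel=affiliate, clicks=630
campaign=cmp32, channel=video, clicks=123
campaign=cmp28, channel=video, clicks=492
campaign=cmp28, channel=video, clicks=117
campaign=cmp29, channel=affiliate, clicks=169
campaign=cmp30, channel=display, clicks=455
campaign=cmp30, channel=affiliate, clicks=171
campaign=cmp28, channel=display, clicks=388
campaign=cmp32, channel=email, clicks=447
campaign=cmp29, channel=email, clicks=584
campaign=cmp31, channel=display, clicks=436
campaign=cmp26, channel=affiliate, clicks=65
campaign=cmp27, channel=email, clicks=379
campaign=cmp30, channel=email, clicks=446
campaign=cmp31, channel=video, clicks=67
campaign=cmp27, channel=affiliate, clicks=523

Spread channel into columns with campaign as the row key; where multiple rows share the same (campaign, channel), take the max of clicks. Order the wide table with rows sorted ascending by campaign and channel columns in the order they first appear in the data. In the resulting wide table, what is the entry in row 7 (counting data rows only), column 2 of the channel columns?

With rows sorted ascending by campaign, row 7 is campaign=cmp32. channel columns in first-appearance order: email, video, display, affiliate; column 2 is video.
Long rows with campaign=cmp32, channel=video: max(435, 959, 123) = 959.

959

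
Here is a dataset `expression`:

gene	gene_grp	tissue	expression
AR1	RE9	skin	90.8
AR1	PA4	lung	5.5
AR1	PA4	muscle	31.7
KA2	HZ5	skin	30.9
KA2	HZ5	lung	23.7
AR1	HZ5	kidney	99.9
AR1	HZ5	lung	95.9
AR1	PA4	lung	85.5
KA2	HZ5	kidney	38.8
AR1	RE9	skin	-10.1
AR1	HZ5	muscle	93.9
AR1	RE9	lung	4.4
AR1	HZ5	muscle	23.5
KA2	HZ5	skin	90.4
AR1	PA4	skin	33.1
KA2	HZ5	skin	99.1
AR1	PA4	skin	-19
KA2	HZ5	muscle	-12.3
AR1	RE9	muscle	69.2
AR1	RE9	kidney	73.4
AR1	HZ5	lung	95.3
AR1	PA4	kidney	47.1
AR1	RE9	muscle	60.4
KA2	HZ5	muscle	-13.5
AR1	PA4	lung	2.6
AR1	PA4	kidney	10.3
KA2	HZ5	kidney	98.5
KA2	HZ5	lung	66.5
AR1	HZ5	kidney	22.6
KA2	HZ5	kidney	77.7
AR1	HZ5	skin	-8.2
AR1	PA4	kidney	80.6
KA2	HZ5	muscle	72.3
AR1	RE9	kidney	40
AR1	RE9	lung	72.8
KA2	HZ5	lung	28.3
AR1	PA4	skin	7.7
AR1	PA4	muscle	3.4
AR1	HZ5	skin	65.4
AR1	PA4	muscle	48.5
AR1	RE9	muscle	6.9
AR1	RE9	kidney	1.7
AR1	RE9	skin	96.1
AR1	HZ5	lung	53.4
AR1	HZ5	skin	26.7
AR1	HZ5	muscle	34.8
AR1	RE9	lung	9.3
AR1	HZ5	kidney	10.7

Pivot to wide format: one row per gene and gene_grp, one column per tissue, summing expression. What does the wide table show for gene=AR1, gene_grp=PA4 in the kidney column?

138

Rows with gene=AR1, gene_grp=PA4 and tissue=kidney: expression values are 47.1, 10.3, 80.6.
47.1 + 10.3 + 80.6 = 138.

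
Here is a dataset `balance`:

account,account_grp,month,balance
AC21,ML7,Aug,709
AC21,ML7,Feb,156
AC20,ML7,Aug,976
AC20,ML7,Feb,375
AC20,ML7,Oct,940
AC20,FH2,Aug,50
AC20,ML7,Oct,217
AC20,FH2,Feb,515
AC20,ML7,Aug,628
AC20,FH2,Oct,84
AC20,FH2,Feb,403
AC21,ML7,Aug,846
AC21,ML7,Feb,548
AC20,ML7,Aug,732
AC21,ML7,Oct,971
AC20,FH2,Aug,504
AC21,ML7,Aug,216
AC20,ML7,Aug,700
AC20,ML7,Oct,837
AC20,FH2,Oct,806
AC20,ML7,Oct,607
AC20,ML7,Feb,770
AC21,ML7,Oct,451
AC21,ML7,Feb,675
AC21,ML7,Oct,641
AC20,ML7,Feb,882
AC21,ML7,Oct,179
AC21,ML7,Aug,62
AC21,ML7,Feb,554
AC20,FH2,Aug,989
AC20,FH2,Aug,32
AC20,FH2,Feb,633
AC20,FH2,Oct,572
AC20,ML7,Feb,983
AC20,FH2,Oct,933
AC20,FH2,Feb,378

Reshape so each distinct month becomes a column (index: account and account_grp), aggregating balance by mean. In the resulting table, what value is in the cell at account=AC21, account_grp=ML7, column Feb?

483.25

Rows with account=AC21, account_grp=ML7 and month=Feb: balance values are 156, 548, 675, 554.
(156 + 548 + 675 + 554) / 4 = 483.25.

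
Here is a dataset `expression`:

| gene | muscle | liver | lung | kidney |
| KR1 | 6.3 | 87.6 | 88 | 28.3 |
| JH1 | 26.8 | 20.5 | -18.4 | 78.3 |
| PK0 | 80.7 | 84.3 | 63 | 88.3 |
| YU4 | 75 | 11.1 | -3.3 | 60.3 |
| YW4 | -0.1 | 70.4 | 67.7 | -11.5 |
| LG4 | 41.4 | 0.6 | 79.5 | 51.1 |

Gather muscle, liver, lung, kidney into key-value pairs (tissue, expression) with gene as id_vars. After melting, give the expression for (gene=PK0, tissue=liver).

Unpivoting turns each (gene, wide-column) pair into one long row.
The wide cell at row PK0, column liver holds 84.3, so the long row (PK0, liver) has expression=84.3.

84.3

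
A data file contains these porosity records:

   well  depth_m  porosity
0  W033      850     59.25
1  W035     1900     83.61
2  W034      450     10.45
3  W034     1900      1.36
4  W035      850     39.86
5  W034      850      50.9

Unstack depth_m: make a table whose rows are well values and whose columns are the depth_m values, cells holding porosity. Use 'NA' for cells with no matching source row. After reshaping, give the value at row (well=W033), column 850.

59.25

The long row with well=W033, depth_m=850 has porosity=59.25.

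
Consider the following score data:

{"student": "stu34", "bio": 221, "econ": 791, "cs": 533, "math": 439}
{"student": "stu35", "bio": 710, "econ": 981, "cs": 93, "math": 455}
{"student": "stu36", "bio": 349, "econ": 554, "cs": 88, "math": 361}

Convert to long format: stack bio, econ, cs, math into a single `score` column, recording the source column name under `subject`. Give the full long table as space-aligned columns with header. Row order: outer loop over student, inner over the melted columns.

student  subject  score
stu34    bio      221  
stu34    econ     791  
stu34    cs       533  
stu34    math     439  
stu35    bio      710  
stu35    econ     981  
stu35    cs       93   
stu35    math     455  
stu36    bio      349  
stu36    econ     554  
stu36    cs       88   
stu36    math     361  

Each (student, column) pair becomes one row: 3 × 4 = 12 rows.
For example, (stu34, bio) → score=221.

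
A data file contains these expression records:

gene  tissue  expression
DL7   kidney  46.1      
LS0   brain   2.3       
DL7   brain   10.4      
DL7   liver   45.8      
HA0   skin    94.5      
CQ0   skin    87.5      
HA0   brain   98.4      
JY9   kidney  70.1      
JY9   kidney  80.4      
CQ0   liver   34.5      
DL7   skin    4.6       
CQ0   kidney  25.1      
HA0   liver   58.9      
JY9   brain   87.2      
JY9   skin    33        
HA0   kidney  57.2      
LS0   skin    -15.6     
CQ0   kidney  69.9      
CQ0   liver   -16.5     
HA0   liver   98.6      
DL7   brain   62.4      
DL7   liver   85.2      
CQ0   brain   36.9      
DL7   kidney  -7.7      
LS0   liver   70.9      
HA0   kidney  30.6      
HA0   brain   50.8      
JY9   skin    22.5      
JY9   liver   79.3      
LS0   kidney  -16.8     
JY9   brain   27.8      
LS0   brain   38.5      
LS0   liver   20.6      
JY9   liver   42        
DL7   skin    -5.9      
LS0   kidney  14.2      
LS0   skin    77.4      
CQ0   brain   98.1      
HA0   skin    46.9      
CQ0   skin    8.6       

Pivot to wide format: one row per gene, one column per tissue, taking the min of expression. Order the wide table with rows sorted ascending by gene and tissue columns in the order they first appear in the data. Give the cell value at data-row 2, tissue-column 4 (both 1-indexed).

With rows sorted ascending by gene, row 2 is gene=DL7. tissue columns in first-appearance order: kidney, brain, liver, skin; column 4 is skin.
Long rows with gene=DL7, tissue=skin: min(4.6, -5.9) = -5.9.

-5.9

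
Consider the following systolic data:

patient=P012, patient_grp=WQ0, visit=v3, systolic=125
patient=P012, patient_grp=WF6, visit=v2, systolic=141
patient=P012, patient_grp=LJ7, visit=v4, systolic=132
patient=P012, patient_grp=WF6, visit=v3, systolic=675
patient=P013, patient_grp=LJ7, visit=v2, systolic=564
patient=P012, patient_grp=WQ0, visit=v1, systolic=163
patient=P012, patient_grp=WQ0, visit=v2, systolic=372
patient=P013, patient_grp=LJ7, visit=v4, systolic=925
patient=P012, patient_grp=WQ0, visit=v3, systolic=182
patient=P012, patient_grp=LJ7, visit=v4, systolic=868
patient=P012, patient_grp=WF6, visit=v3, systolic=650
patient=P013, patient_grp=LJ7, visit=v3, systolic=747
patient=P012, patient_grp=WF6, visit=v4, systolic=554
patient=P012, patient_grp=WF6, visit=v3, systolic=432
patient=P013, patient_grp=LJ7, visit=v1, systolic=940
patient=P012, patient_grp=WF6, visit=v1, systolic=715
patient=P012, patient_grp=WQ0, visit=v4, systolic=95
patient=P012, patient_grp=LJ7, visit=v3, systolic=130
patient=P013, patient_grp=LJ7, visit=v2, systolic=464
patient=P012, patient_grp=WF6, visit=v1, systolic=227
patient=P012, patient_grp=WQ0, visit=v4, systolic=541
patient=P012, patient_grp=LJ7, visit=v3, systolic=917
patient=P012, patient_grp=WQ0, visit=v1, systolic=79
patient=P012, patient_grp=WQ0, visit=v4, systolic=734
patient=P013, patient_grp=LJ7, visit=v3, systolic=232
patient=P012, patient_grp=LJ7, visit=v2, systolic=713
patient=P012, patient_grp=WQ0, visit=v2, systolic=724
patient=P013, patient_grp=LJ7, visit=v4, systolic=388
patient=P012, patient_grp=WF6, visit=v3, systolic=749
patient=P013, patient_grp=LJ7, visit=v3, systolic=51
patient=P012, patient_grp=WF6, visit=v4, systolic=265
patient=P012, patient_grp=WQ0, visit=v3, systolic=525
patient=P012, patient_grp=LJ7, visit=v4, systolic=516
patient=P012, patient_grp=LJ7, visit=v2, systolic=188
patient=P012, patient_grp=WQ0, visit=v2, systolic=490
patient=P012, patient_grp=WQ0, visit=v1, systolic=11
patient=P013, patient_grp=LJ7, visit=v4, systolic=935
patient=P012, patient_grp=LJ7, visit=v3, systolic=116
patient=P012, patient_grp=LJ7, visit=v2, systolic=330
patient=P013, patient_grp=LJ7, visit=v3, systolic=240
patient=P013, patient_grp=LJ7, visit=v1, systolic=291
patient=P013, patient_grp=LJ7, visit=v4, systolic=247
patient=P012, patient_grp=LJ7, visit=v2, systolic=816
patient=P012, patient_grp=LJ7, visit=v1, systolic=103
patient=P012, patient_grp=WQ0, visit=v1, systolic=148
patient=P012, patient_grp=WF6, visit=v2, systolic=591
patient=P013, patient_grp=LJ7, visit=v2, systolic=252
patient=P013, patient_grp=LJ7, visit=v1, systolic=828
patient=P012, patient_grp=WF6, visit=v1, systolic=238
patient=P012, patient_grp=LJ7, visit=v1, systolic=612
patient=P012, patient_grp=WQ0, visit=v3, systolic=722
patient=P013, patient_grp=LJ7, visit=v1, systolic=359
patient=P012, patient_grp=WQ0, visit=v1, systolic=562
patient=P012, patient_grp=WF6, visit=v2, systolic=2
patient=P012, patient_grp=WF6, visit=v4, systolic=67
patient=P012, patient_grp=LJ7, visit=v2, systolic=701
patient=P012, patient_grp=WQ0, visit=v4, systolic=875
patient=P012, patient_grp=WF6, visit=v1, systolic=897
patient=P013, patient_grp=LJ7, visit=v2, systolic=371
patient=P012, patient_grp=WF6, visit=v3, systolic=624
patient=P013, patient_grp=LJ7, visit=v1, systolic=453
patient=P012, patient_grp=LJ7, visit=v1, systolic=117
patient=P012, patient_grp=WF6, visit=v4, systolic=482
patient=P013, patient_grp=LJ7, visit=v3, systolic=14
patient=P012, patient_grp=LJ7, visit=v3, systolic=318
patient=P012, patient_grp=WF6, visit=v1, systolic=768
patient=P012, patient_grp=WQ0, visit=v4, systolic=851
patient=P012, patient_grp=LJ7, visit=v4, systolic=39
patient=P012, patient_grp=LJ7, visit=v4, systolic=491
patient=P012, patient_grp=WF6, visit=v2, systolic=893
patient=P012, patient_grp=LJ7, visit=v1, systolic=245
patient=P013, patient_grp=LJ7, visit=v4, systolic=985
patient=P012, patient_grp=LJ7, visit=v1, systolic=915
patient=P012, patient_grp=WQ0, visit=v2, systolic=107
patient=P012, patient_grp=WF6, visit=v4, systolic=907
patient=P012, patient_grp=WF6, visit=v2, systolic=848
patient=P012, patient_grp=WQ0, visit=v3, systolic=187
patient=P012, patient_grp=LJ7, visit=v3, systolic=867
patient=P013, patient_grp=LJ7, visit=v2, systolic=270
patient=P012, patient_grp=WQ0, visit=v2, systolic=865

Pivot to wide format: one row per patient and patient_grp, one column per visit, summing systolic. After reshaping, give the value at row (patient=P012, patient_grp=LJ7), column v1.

Rows with patient=P012, patient_grp=LJ7 and visit=v1: systolic values are 103, 612, 117, 245, 915.
103 + 612 + 117 + 245 + 915 = 1992.

1992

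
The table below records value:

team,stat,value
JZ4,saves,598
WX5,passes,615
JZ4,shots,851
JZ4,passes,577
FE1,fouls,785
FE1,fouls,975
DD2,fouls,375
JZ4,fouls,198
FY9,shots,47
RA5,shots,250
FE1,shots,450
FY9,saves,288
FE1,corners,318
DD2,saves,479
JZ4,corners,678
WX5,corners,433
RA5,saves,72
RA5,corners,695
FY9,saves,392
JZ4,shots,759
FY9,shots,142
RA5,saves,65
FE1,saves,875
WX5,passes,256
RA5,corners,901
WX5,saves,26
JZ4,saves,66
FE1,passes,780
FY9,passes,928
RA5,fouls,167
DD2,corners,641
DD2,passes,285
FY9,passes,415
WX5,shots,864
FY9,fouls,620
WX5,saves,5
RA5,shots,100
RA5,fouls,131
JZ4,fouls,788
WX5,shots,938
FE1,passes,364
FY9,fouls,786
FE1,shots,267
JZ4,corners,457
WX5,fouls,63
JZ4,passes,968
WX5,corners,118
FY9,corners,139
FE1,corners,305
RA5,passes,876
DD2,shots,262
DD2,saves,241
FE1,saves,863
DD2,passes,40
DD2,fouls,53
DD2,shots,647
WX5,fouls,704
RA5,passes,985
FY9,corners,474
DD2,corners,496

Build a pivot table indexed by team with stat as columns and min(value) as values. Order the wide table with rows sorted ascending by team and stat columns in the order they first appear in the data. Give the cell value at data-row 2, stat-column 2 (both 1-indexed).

With rows sorted ascending by team, row 2 is team=FE1. stat columns in first-appearance order: saves, passes, shots, fouls, corners; column 2 is passes.
Long rows with team=FE1, stat=passes: min(780, 364) = 364.

364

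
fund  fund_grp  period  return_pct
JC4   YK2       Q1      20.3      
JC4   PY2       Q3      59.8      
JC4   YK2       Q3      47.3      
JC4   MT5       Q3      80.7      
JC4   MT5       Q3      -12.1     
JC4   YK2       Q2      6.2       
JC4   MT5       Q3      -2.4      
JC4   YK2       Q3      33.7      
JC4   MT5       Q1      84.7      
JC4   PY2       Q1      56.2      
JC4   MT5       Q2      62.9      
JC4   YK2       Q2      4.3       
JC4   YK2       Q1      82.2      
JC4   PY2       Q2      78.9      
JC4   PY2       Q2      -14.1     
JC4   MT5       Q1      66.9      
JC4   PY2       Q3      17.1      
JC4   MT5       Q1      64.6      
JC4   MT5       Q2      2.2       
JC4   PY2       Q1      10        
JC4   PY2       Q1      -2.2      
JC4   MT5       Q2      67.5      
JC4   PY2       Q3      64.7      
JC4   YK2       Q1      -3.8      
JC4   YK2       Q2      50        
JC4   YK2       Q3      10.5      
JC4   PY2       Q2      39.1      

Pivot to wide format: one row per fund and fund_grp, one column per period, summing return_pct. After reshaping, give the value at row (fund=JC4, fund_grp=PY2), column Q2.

103.9

Rows with fund=JC4, fund_grp=PY2 and period=Q2: return_pct values are 78.9, -14.1, 39.1.
78.9 + -14.1 + 39.1 = 103.9.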